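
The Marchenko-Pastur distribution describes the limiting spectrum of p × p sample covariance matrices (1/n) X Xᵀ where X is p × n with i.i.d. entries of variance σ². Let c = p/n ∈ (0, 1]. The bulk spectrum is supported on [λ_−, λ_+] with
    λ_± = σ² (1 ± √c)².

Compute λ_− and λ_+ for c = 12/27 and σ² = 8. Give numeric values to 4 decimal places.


c = 12/27 = 0.444444; √c = 0.666667.
λ_− = σ² (1 − √c)² = 8 · (1 − 0.666667)² = 8 · (0.333333)² = 0.888889.
λ_+ = σ² (1 + √c)² = 8 · (1 + 0.666667)² = 8 · (1.666667)² = 22.222222.

Rounded to 4 decimal places: λ_− ≈ 0.8889, λ_+ ≈ 22.2222.


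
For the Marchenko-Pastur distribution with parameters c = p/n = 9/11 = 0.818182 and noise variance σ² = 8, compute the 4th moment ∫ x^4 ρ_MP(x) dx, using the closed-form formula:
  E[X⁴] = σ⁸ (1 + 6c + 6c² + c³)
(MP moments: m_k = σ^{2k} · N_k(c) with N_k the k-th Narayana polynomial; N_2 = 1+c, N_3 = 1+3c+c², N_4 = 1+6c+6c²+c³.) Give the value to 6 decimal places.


E[X⁴] = σ⁸ (1 + 6c + 6c² + c³) (fourth MP moment). With σ² = 8 (so σ⁸ = 4096) and c = 9/11 = 0.818182: E[X⁴] = 4096 · (1 + 6·0.818182 + 6·(0.818182)² + (0.818182)³) = 4096 · 10.473328.

So E[X^4] = 42898.752817.


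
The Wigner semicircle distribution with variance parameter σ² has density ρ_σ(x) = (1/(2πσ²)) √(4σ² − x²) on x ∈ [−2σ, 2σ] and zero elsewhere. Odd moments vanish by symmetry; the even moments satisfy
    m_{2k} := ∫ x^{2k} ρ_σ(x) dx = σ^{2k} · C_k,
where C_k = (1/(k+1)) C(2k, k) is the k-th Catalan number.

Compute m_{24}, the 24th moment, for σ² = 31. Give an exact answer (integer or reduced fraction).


By the scaled semicircle moment identity, m_{2k} = σ^{2k} · C_k with k = 12.
C_12 = (1/(k+1)) · C(2k, k) = (1/13) · C(24, 12) = (1/13) · 2704156 = 208012.
σ^{2k} = (σ²)^k = (31)^12 = 787662783788549761.

Therefore m_{24} = σ^{24} · C_12 = 787662783788549761 · 208012 = 163843310981423812885132.


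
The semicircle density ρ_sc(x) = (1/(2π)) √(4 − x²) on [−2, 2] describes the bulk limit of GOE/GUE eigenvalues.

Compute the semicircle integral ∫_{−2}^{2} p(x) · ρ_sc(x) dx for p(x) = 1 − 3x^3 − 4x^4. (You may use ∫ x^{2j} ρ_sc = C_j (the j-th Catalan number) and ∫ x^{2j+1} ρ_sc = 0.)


Write p(x) = Σ a_i x^i, split into monomials and integrate each against ρ_sc separately.
Using ∫ x^{2j} ρ_sc = C_j = (1/(j+1)) C(2j, j) (Catalan numbers) and ∫ x^{2j+1} ρ_sc = 0 (odd monomials vanish by symmetry):
  i = 0 (even): a_0 · C_{0} = 1 · 1 = 1
  i = 3 (odd): ∫ x^3 ρ_sc = 0 (vanishes)
  i = 4 (even): a_4 · C_{2} = -4 · 2 = -8

Summing the contributions: ∫_{−2}^{2} p(x) ρ_sc(x) dx = 1 + (-8) = -7.


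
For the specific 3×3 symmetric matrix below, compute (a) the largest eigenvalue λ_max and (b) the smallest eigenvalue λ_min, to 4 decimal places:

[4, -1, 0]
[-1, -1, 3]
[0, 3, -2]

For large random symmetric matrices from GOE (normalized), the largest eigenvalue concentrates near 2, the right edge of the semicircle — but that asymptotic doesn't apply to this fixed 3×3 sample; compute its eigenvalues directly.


Since M is real symmetric, all three eigenvalues are real; they are the roots of det(λI − M) = λ³ − (tr M) λ² + s λ − det M, where s is the sum of the principal 2×2 minors.
tr M = 4 + (-1) + (-2) = 1.
s = (4·(-1) − (-1)²) + (4·(-2) − 0²) + ((-1)·(-2) − 3²) = -5 + (-8) + (-7) = -20.
det M (expand along row 1) = 4·(-7) − (-1)·2 + 0·(-3) = -26.
Characteristic polynomial: λ³ − λ² − 20λ + 26 = 0.
Substitute λ = y + (tr M)/3 = y + 0.333333 to remove the quadratic term: y³ + p·y + q = 0 with p = s − (tr M)²/3 = -20.333333 and q = −2(tr M)³/27 + (tr M)·s/3 − det M = 19.259259.
Three real roots ⇒ use the trigonometric (Viète) form: r = 2√(−p/3) = 5.206833, φ = arccos(3q/(p·r)) = arccos(-0.545731) = 2.148058 rad.
y_k = r·cos(φ/3 − 2πk/3) for k = 0, 1, 2 gives y = 3.928163, 0.995730, -4.923893.
λ_k = y_k + 0.333333 gives λ = 4.2615, 1.3291, -4.5906 (check: the sum is 1.0000 = tr M).

Hence λ_max = 4.2615 and λ_min = -4.5906.


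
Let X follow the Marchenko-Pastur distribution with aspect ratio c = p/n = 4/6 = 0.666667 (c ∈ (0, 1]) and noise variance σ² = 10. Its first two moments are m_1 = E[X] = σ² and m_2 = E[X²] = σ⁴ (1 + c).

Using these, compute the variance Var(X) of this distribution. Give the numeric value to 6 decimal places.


m_1 = E[X] = σ² = 10, so m_1² = 100.
m_2 = E[X²] = σ⁴ (1 + c) = 100 · (1 + 0.666667) = 100 · 1.666667 = 166.666667.
(Note m_2 − m_1² simplifies to c · σ⁴ = 0.666667 · 100.)

Var(X) = m_2 − m_1² = 166.666667 − 100 = 66.666667.


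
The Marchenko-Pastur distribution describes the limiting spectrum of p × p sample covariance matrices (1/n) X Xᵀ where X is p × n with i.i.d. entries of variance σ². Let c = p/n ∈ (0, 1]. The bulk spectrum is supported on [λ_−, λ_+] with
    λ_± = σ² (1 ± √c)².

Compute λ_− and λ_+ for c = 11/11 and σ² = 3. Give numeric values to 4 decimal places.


c = 11/11 = 1.000000; √c = 1.000000.
λ_− = σ² (1 − √c)² = 3 · (1 − 1.000000)² = 3 · (0.000000)² = 0.000000.
λ_+ = σ² (1 + √c)² = 3 · (1 + 1.000000)² = 3 · (2.000000)² = 12.000000.

Rounded to 4 decimal places: λ_− ≈ 0.0000, λ_+ ≈ 12.0000.


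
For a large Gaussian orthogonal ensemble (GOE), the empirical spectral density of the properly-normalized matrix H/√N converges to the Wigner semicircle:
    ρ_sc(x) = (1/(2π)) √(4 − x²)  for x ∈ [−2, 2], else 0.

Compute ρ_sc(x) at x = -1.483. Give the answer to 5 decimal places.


ρ_sc(x) = (1/(2π)) √(4 − x²). With x = -1.483:
  4 − x² = 4 − (-1.483)² = 4 − 2.199289 = 1.800711.
  √(4 − x²) = 1.341906.
  1/(2π) = 0.159155.
  ρ_sc(-1.483) = 0.159155 · 1.341906 = 0.213571.

Rounded to 5 decimal places: ρ_sc(-1.483) ≈ 0.21357.


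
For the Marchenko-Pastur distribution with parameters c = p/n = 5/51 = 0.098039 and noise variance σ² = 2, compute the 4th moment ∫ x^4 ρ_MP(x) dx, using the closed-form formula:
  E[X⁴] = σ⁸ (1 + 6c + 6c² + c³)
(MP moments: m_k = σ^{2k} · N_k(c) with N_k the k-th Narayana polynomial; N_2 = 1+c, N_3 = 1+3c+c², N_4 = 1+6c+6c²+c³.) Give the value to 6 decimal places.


E[X⁴] = σ⁸ (1 + 6c + 6c² + c³) (fourth MP moment). With σ² = 2 (so σ⁸ = 16) and c = 5/51 = 0.098039: E[X⁴] = 16 · (1 + 6·0.098039 + 6·(0.098039)² + (0.098039)³) = 16 · 1.646848.

So E[X^4] = 26.349564.


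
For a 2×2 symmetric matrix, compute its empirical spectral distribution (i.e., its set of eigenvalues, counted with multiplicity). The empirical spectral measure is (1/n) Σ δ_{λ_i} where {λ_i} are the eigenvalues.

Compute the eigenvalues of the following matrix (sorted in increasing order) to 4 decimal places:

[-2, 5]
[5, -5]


Since M is real symmetric, both eigenvalues are real; they are the roots of det(λI − M) = λ² − (tr M) λ + det M.
tr M = -2 + (-5) = -7.
det M = (-2)·(-5) − 5² = 10 − 25 = -15.
Characteristic polynomial: λ² + 7λ − 15 = 0.
Discriminant Δ = (tr M)² − 4·det M = 49 − (-60) = 109; √Δ = 10.440307.
λ = (tr M ± √Δ)/2 = (-7 ± 10.440307)/2, giving (tr M − √Δ)/2 = -8.7202 and (tr M + √Δ)/2 = 1.7202.

Eigenvalues sorted in increasing order: [-8.7202, 1.7202].


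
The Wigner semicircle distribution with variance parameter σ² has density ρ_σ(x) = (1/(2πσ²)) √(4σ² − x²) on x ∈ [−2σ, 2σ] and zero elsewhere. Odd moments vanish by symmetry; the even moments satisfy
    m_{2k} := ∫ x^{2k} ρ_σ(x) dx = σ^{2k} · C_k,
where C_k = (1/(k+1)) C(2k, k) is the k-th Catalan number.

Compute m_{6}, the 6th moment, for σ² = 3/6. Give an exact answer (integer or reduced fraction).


By the scaled semicircle moment identity, m_{2k} = σ^{2k} · C_k with k = 3.
C_3 = (1/(k+1)) · C(2k, k) = (1/4) · C(6, 3) = (1/4) · 20 = 5.
σ^{2k} = (σ²)^k = (3/6)^3 = 1/8.

Therefore m_{6} = σ^{6} · C_3 = (1/8) · 5 = 5/8.


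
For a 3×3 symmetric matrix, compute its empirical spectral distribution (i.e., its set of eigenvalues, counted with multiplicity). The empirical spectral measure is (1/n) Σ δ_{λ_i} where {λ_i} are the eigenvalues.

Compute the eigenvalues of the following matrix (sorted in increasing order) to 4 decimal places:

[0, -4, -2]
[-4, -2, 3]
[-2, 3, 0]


Since M is real symmetric, all three eigenvalues are real; they are the roots of det(λI − M) = λ³ − (tr M) λ² + s λ − det M, where s is the sum of the principal 2×2 minors.
tr M = 0 + (-2) + 0 = -2.
s = (0·(-2) − (-4)²) + (0·0 − (-2)²) + ((-2)·0 − 3²) = -16 + (-4) + (-9) = -29.
det M (expand along row 1) = 0·(-9) − (-4)·6 + (-2)·(-16) = 56.
Characteristic polynomial: λ³ + 2λ² − 29λ − 56 = 0.
Substitute λ = y + (tr M)/3 = y − 0.666667 to remove the quadratic term: y³ + p·y + q = 0 with p = s − (tr M)²/3 = -30.333333 and q = −2(tr M)³/27 + (tr M)·s/3 − det M = -36.074074.
Three real roots ⇒ use the trigonometric (Viète) form: r = 2√(−p/3) = 6.359595, φ = arccos(3q/(p·r)) = arccos(0.561005) = 0.975197 rad.
y_k = r·cos(φ/3 − 2πk/3) for k = 0, 1, 2 gives y = 6.026541, -1.254313, -4.772229.
λ_k = y_k − 0.666667 gives λ = 5.3599, -1.9210, -5.4389 (check: the sum is -2.0000 = tr M).

Eigenvalues sorted in increasing order: [-5.4389, -1.9210, 5.3599].


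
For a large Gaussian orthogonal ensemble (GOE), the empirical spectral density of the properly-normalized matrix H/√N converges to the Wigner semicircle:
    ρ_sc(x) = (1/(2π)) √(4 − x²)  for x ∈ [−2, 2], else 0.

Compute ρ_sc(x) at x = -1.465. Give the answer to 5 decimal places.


ρ_sc(x) = (1/(2π)) √(4 − x²). With x = -1.465:
  4 − x² = 4 − (-1.465)² = 4 − 2.146225 = 1.853775.
  √(4 − x²) = 1.361534.
  1/(2π) = 0.159155.
  ρ_sc(-1.465) = 0.159155 · 1.361534 = 0.216695.

Rounded to 5 decimal places: ρ_sc(-1.465) ≈ 0.21669.


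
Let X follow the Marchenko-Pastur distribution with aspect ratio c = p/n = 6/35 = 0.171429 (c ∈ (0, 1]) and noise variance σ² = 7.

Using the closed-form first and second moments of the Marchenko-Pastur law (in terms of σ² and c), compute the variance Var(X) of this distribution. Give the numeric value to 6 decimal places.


Recall the MP moments m_1 = E[X] = σ² and m_2 = E[X²] = σ⁴ (1 + c).
m_1 = E[X] = σ² = 7, so m_1² = 49.
m_2 = E[X²] = σ⁴ (1 + c) = 49 · (1 + 0.171429) = 49 · 1.171429 = 57.400000.
(Note m_2 − m_1² simplifies to c · σ⁴ = 0.171429 · 49.)

Var(X) = m_2 − m_1² = 57.400000 − 49 = 8.400000.


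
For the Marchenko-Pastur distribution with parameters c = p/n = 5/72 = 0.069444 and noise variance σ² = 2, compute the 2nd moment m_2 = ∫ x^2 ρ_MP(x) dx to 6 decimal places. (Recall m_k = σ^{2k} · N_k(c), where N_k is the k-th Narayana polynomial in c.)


E[X²] = σ⁴ (1 + c) (second MP moment). With σ² = 2 (so σ⁴ = 4) and c = 5/72 = 0.069444: E[X²] = 4 · (1 + 0.069444) = 4 · 1.069444.

So E[X^2] = 4.277778.


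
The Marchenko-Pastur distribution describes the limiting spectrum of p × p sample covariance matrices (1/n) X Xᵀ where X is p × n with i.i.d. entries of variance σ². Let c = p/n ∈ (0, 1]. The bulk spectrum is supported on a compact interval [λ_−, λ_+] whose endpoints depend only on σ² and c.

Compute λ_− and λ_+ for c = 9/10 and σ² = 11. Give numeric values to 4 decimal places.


c = 9/10 = 0.900000; √c = 0.948683.
λ_− = σ² (1 − √c)² = 11 · (1 − 0.948683)² = 11 · (0.051317)² = 0.028967.
λ_+ = σ² (1 + √c)² = 11 · (1 + 0.948683)² = 11 · (1.948683)² = 41.771033.

Rounded to 4 decimal places: λ_− ≈ 0.0290, λ_+ ≈ 41.7710.


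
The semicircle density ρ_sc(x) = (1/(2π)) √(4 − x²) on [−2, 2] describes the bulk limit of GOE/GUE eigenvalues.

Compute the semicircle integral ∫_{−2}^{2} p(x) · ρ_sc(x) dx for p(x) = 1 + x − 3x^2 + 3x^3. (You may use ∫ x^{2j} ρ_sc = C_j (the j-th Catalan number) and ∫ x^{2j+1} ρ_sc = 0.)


Write p(x) = Σ a_i x^i, split into monomials and integrate each against ρ_sc separately.
Using ∫ x^{2j} ρ_sc = C_j = (1/(j+1)) C(2j, j) (Catalan numbers) and ∫ x^{2j+1} ρ_sc = 0 (odd monomials vanish by symmetry):
  i = 0 (even): a_0 · C_{0} = 1 · 1 = 1
  i = 1 (odd): ∫ x^1 ρ_sc = 0 (vanishes)
  i = 2 (even): a_2 · C_{1} = -3 · 1 = -3
  i = 3 (odd): ∫ x^3 ρ_sc = 0 (vanishes)

Summing the contributions: ∫_{−2}^{2} p(x) ρ_sc(x) dx = 1 + (-3) = -2.


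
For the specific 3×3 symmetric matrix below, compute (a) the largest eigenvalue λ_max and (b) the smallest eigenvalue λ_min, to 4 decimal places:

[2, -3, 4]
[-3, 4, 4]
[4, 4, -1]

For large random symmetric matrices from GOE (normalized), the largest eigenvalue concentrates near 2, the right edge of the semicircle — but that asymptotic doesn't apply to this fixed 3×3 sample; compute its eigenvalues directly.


Since M is real symmetric, all three eigenvalues are real; they are the roots of det(λI − M) = λ³ − (tr M) λ² + s λ − det M, where s is the sum of the principal 2×2 minors.
tr M = 2 + 4 + (-1) = 5.
s = (2·4 − (-3)²) + (2·(-1) − 4²) + (4·(-1) − 4²) = -1 + (-18) + (-20) = -39.
det M (expand along row 1) = 2·(-20) − (-3)·(-13) + 4·(-28) = -191.
Characteristic polynomial: λ³ − 5λ² − 39λ + 191 = 0.
Substitute λ = y + (tr M)/3 = y + 1.666667 to remove the quadratic term: y³ + p·y + q = 0 with p = s − (tr M)²/3 = -47.333333 and q = −2(tr M)³/27 + (tr M)·s/3 − det M = 116.740741.
Three real roots ⇒ use the trigonometric (Viète) form: r = 2√(−p/3) = 7.944250, φ = arccos(3q/(p·r)) = arccos(-0.931373) = 2.768963 rad.
y_k = r·cos(φ/3 − 2πk/3) for k = 0, 1, 2 gives y = 4.793883, 3.089164, -7.883047.
λ_k = y_k + 1.666667 gives λ = 6.4605, 4.7558, -6.2164 (check: the sum is 5.0000 = tr M).

Hence λ_max = 6.4605 and λ_min = -6.2164.


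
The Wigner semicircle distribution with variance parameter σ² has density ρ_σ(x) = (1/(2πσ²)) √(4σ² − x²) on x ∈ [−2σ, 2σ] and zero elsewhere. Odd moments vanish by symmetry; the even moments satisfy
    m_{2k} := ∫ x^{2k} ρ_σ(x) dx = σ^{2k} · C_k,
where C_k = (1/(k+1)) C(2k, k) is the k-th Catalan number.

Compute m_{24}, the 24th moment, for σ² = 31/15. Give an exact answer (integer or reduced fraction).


By the scaled semicircle moment identity, m_{2k} = σ^{2k} · C_k with k = 12.
C_12 = (1/(k+1)) · C(2k, k) = (1/13) · C(24, 12) = (1/13) · 2704156 = 208012.
σ^{2k} = (σ²)^k = (31/15)^12 = 787662783788549761/129746337890625.

Therefore m_{24} = σ^{24} · C_12 = (787662783788549761/129746337890625) · 208012 = 163843310981423812885132/129746337890625.


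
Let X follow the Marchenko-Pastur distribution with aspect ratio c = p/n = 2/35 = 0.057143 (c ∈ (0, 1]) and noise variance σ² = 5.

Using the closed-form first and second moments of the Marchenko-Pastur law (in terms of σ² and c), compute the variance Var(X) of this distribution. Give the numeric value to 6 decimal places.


Recall the MP moments m_1 = E[X] = σ² and m_2 = E[X²] = σ⁴ (1 + c).
m_1 = E[X] = σ² = 5, so m_1² = 25.
m_2 = E[X²] = σ⁴ (1 + c) = 25 · (1 + 0.057143) = 25 · 1.057143 = 26.428571.
(Note m_2 − m_1² simplifies to c · σ⁴ = 0.057143 · 25.)

Var(X) = m_2 − m_1² = 26.428571 − 25 = 1.428571.


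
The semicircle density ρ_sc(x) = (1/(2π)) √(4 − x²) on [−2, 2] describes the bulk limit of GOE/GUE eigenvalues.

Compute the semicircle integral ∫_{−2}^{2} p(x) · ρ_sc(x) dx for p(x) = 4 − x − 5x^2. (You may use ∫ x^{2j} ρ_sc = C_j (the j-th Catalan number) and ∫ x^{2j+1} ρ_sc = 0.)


Write p(x) = Σ a_i x^i, split into monomials and integrate each against ρ_sc separately.
Using ∫ x^{2j} ρ_sc = C_j = (1/(j+1)) C(2j, j) (Catalan numbers) and ∫ x^{2j+1} ρ_sc = 0 (odd monomials vanish by symmetry):
  i = 0 (even): a_0 · C_{0} = 4 · 1 = 4
  i = 1 (odd): ∫ x^1 ρ_sc = 0 (vanishes)
  i = 2 (even): a_2 · C_{1} = -5 · 1 = -5

Summing the contributions: ∫_{−2}^{2} p(x) ρ_sc(x) dx = 4 + (-5) = -1.


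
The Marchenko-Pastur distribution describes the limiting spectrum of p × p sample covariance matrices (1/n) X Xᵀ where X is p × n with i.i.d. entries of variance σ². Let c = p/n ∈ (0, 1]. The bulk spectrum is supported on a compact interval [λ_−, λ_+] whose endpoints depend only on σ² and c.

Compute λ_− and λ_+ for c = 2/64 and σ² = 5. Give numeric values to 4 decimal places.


c = 2/64 = 0.031250; √c = 0.176777.
λ_− = σ² (1 − √c)² = 5 · (1 − 0.176777)² = 5 · (0.823223)² = 3.388483.
λ_+ = σ² (1 + √c)² = 5 · (1 + 0.176777)² = 5 · (1.176777)² = 6.924017.

Rounded to 4 decimal places: λ_− ≈ 3.3885, λ_+ ≈ 6.9240.


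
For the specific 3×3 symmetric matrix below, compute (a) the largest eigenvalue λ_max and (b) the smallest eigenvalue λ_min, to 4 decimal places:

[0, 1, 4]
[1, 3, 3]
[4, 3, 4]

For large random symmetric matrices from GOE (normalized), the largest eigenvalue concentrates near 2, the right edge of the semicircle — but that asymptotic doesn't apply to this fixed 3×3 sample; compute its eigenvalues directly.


Since M is real symmetric, all three eigenvalues are real; they are the roots of det(λI − M) = λ³ − (tr M) λ² + s λ − det M, where s is the sum of the principal 2×2 minors.
tr M = 0 + 3 + 4 = 7.
s = (0·3 − 1²) + (0·4 − 4²) + (3·4 − 3²) = -1 + (-16) + 3 = -14.
det M (expand along row 1) = 0·3 − 1·(-8) + 4·(-9) = -28.
Characteristic polynomial: λ³ − 7λ² − 14λ + 28 = 0.
Substitute λ = y + (tr M)/3 = y + 2.333333 to remove the quadratic term: y³ + p·y + q = 0 with p = s − (tr M)²/3 = -30.333333 and q = −2(tr M)³/27 + (tr M)·s/3 − det M = -30.074074.
Three real roots ⇒ use the trigonometric (Viète) form: r = 2√(−p/3) = 6.359595, φ = arccos(3q/(p·r)) = arccos(0.467696) = 1.084114 rad.
y_k = r·cos(φ/3 − 2πk/3) for k = 0, 1, 2 gives y = 5.948847, -1.027182, -4.921665.
λ_k = y_k + 2.333333 gives λ = 8.2822, 1.3062, -2.5883 (check: the sum is 7.0000 = tr M).

Hence λ_max = 8.2822 and λ_min = -2.5883.


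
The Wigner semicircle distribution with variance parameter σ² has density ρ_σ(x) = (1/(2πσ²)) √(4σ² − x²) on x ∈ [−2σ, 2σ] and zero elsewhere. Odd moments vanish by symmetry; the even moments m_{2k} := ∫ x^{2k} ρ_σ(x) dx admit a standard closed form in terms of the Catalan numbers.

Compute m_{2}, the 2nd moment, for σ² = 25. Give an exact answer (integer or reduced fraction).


By the scaled semicircle moment identity, m_{2k} = σ^{2k} · C_k with k = 1.
C_1 = (1/(k+1)) · C(2k, k) = (1/2) · C(2, 1) = (1/2) · 2 = 1.
σ^{2k} = (σ²)^k = (25)^1 = 25.

Therefore m_{2} = σ^{2} · C_1 = 25 · 1 = 25.


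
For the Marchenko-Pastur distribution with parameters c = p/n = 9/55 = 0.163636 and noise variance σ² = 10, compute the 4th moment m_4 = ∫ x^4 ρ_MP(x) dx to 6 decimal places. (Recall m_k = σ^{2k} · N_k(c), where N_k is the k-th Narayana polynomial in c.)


E[X⁴] = σ⁸ (1 + 6c + 6c² + c³) (fourth MP moment). With σ² = 10 (so σ⁸ = 10000) and c = 9/55 = 0.163636: E[X⁴] = 10000 · (1 + 6·0.163636 + 6·(0.163636)² + (0.163636)³) = 10000 · 2.146861.

So E[X^4] = 21468.610068.


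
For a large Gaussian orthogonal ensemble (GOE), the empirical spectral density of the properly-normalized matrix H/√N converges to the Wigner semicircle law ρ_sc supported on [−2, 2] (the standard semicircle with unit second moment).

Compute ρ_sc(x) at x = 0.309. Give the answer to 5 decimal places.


ρ_sc(x) = (1/(2π)) √(4 − x²). With x = 0.309:
  4 − x² = 4 − (0.309)² = 4 − 0.095481 = 3.904519.
  √(4 − x²) = 1.975986.
  1/(2π) = 0.159155.
  ρ_sc(0.309) = 0.159155 · 1.975986 = 0.314488.

Rounded to 5 decimal places: ρ_sc(0.309) ≈ 0.31449.


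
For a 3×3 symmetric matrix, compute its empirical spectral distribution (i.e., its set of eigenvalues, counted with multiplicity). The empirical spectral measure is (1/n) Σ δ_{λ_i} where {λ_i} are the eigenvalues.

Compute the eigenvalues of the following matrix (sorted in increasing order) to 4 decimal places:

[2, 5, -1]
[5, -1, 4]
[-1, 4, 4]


Since M is real symmetric, all three eigenvalues are real; they are the roots of det(λI − M) = λ³ − (tr M) λ² + s λ − det M, where s is the sum of the principal 2×2 minors.
tr M = 2 + (-1) + 4 = 5.
s = (2·(-1) − 5²) + (2·4 − (-1)²) + ((-1)·4 − 4²) = -27 + 7 + (-20) = -40.
det M (expand along row 1) = 2·(-20) − 5·24 + (-1)·19 = -179.
Characteristic polynomial: λ³ − 5λ² − 40λ + 179 = 0.
Substitute λ = y + (tr M)/3 = y + 1.666667 to remove the quadratic term: y³ + p·y + q = 0 with p = s − (tr M)²/3 = -48.333333 and q = −2(tr M)³/27 + (tr M)·s/3 − det M = 103.074074.
Three real roots ⇒ use the trigonometric (Viète) form: r = 2√(−p/3) = 8.027730, φ = arccos(3q/(p·r)) = arccos(-0.796950) = 2.493026 rad.
y_k = r·cos(φ/3 − 2πk/3) for k = 0, 1, 2 gives y = 5.411743, 2.429118, -7.840861.
λ_k = y_k + 1.666667 gives λ = 7.0784, 4.0958, -6.1742 (check: the sum is 5.0000 = tr M).

Eigenvalues sorted in increasing order: [-6.1742, 4.0958, 7.0784].


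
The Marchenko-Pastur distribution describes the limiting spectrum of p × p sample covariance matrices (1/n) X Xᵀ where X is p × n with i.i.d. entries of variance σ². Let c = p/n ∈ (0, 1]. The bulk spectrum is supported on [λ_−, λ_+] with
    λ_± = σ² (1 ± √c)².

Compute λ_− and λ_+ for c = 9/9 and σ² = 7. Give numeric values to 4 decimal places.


c = 9/9 = 1.000000; √c = 1.000000.
λ_− = σ² (1 − √c)² = 7 · (1 − 1.000000)² = 7 · (0.000000)² = 0.000000.
λ_+ = σ² (1 + √c)² = 7 · (1 + 1.000000)² = 7 · (2.000000)² = 28.000000.

Rounded to 4 decimal places: λ_− ≈ 0.0000, λ_+ ≈ 28.0000.


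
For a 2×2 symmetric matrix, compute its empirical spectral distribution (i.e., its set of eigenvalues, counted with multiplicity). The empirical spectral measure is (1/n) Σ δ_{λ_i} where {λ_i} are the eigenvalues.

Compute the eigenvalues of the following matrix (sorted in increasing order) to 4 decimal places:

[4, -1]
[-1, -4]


Since M is real symmetric, both eigenvalues are real; they are the roots of det(λI − M) = λ² − (tr M) λ + det M.
tr M = 4 + (-4) = 0.
det M = 4·(-4) − (-1)² = -16 − 1 = -17.
Characteristic polynomial: λ² − 17 = 0.
Discriminant Δ = (tr M)² − 4·det M = 0 − (-68) = 68; √Δ = 8.246211.
λ = (tr M ± √Δ)/2 = (0 ± 8.246211)/2, giving (tr M − √Δ)/2 = -4.1231 and (tr M + √Δ)/2 = 4.1231.

Eigenvalues sorted in increasing order: [-4.1231, 4.1231].


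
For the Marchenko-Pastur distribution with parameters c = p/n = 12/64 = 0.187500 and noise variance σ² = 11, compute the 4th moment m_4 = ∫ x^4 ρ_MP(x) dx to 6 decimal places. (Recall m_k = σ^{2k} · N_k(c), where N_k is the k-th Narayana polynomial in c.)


E[X⁴] = σ⁸ (1 + 6c + 6c² + c³) (fourth MP moment). With σ² = 11 (so σ⁸ = 14641) and c = 12/64 = 0.187500: E[X⁴] = 14641 · (1 + 6·0.187500 + 6·(0.187500)² + (0.187500)³) = 14641 · 2.342529.

So E[X^4] = 34296.971436.


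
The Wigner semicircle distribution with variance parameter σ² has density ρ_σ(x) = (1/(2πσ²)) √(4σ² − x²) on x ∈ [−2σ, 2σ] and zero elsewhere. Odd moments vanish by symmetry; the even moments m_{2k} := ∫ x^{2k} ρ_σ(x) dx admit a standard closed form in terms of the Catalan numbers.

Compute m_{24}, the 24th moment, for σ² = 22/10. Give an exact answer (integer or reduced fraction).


By the scaled semicircle moment identity, m_{2k} = σ^{2k} · C_k with k = 12.
C_12 = (1/(k+1)) · C(2k, k) = (1/13) · C(24, 12) = (1/13) · 2704156 = 208012.
σ^{2k} = (σ²)^k = (22/10)^12 = 3138428376721/244140625.

Therefore m_{24} = σ^{24} · C_12 = (3138428376721/244140625) · 208012 = 652830763498488652/244140625.


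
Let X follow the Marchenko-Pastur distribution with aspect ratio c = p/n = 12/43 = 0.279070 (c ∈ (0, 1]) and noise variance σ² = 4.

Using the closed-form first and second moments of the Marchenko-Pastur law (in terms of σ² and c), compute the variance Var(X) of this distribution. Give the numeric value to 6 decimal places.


Recall the MP moments m_1 = E[X] = σ² and m_2 = E[X²] = σ⁴ (1 + c).
m_1 = E[X] = σ² = 4, so m_1² = 16.
m_2 = E[X²] = σ⁴ (1 + c) = 16 · (1 + 0.279070) = 16 · 1.279070 = 20.465116.
(Note m_2 − m_1² simplifies to c · σ⁴ = 0.279070 · 16.)

Var(X) = m_2 − m_1² = 20.465116 − 16 = 4.465116.


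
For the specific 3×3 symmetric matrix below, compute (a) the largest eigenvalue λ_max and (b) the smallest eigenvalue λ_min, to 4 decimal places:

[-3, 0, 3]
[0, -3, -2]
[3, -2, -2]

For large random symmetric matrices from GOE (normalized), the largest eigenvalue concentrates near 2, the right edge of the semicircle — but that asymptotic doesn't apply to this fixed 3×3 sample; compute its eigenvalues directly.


Since M is real symmetric, all three eigenvalues are real; they are the roots of det(λI − M) = λ³ − (tr M) λ² + s λ − det M, where s is the sum of the principal 2×2 minors.
tr M = -3 + (-3) + (-2) = -8.
s = ((-3)·(-3) − 0²) + ((-3)·(-2) − 3²) + ((-3)·(-2) − (-2)²) = 9 + (-3) + 2 = 8.
det M (expand along row 1) = (-3)·2 − 0·6 + 3·9 = 21.
Characteristic polynomial: λ³ + 8λ² + 8λ − 21 = 0.
Substitute λ = y + (tr M)/3 = y − 2.666667 to remove the quadratic term: y³ + p·y + q = 0 with p = s − (tr M)²/3 = -13.333333 and q = −2(tr M)³/27 + (tr M)·s/3 − det M = -4.407407.
Three real roots ⇒ use the trigonometric (Viète) form: r = 2√(−p/3) = 4.216370, φ = arccos(3q/(p·r)) = arccos(0.235194) = 1.333378 rad.
y_k = r·cos(φ/3 − 2πk/3) for k = 0, 1, 2 gives y = 3.806722, -0.333333, -3.473388.
λ_k = y_k − 2.666667 gives λ = 1.1401, -3.0000, -6.1401 (check: the sum is -8.0000 = tr M).

Hence λ_max = 1.1401 and λ_min = -6.1401.


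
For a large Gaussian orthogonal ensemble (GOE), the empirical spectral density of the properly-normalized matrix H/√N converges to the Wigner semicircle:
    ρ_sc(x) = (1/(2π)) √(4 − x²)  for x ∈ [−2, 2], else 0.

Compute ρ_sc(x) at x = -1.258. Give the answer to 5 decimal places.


ρ_sc(x) = (1/(2π)) √(4 − x²). With x = -1.258:
  4 − x² = 4 − (-1.258)² = 4 − 1.582564 = 2.417436.
  √(4 − x²) = 1.554811.
  1/(2π) = 0.159155.
  ρ_sc(-1.258) = 0.159155 · 1.554811 = 0.247456.

Rounded to 5 decimal places: ρ_sc(-1.258) ≈ 0.24746.


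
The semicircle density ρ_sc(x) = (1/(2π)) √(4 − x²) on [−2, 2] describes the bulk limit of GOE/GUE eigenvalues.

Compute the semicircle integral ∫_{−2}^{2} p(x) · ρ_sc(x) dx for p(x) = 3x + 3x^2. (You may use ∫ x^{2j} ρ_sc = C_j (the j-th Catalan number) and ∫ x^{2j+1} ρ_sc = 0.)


Write p(x) = Σ a_i x^i, split into monomials and integrate each against ρ_sc separately.
Using ∫ x^{2j} ρ_sc = C_j = (1/(j+1)) C(2j, j) (Catalan numbers) and ∫ x^{2j+1} ρ_sc = 0 (odd monomials vanish by symmetry):
  i = 1 (odd): ∫ x^1 ρ_sc = 0 (vanishes)
  i = 2 (even): a_2 · C_{1} = 3 · 1 = 3

Summing the contributions: ∫_{−2}^{2} p(x) ρ_sc(x) dx = 3.


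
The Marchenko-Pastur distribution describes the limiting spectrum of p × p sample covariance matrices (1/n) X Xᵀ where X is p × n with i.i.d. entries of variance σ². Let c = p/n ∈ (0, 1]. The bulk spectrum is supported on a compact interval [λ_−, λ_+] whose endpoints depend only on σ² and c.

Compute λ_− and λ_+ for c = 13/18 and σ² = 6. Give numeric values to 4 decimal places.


c = 13/18 = 0.722222; √c = 0.849837.
λ_− = σ² (1 − √c)² = 6 · (1 − 0.849837)² = 6 · (0.150163)² = 0.135294.
λ_+ = σ² (1 + √c)² = 6 · (1 + 0.849837)² = 6 · (1.849837)² = 20.531372.

Rounded to 4 decimal places: λ_− ≈ 0.1353, λ_+ ≈ 20.5314.


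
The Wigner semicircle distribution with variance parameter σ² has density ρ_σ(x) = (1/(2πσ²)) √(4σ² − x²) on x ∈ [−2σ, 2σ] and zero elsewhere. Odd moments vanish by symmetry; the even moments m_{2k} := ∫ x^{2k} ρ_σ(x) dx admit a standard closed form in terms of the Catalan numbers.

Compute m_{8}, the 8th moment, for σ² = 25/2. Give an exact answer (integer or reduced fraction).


By the scaled semicircle moment identity, m_{2k} = σ^{2k} · C_k with k = 4.
C_4 = (1/(k+1)) · C(2k, k) = (1/5) · C(8, 4) = (1/5) · 70 = 14.
σ^{2k} = (σ²)^k = (25/2)^4 = 390625/16.

Therefore m_{8} = σ^{8} · C_4 = (390625/16) · 14 = 2734375/8.


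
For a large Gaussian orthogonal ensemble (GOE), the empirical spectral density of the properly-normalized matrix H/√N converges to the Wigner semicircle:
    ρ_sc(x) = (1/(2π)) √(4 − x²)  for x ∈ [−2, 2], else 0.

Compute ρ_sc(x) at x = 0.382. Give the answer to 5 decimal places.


ρ_sc(x) = (1/(2π)) √(4 − x²). With x = 0.382:
  4 − x² = 4 − (0.382)² = 4 − 0.145924 = 3.854076.
  √(4 − x²) = 1.963180.
  1/(2π) = 0.159155.
  ρ_sc(0.382) = 0.159155 · 1.963180 = 0.312450.

Rounded to 5 decimal places: ρ_sc(0.382) ≈ 0.31245.


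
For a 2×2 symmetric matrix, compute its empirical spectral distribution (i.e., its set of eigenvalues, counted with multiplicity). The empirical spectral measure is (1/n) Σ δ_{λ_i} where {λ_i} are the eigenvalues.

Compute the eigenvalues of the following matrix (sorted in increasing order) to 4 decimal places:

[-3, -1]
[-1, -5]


Since M is real symmetric, both eigenvalues are real; they are the roots of det(λI − M) = λ² − (tr M) λ + det M.
tr M = -3 + (-5) = -8.
det M = (-3)·(-5) − (-1)² = 15 − 1 = 14.
Characteristic polynomial: λ² + 8λ + 14 = 0.
Discriminant Δ = (tr M)² − 4·det M = 64 − 56 = 8; √Δ = 2.828427.
λ = (tr M ± √Δ)/2 = (-8 ± 2.828427)/2, giving (tr M − √Δ)/2 = -5.4142 and (tr M + √Δ)/2 = -2.5858.

Eigenvalues sorted in increasing order: [-5.4142, -2.5858].


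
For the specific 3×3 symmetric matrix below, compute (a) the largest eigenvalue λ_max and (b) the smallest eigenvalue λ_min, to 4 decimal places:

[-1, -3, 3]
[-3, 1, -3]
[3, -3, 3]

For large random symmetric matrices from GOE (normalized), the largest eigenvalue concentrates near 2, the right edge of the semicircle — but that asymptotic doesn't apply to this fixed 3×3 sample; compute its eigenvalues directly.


Since M is real symmetric, all three eigenvalues are real; they are the roots of det(λI − M) = λ³ − (tr M) λ² + s λ − det M, where s is the sum of the principal 2×2 minors.
tr M = -1 + 1 + 3 = 3.
s = ((-1)·1 − (-3)²) + ((-1)·3 − 3²) + (1·3 − (-3)²) = -10 + (-12) + (-6) = -28.
det M (expand along row 1) = (-1)·(-6) − (-3)·0 + 3·6 = 24.
Characteristic polynomial: λ³ − 3λ² − 28λ − 24 = 0.
Substitute λ = y + (tr M)/3 = y + 1.000000 to remove the quadratic term: y³ + p·y + q = 0 with p = s − (tr M)²/3 = -31.000000 and q = −2(tr M)³/27 + (tr M)·s/3 − det M = -54.000000.
Three real roots ⇒ use the trigonometric (Viète) form: r = 2√(−p/3) = 6.429101, φ = arccos(3q/(p·r)) = arccos(0.812836) = 0.621791 rad.
y_k = r·cos(φ/3 − 2πk/3) for k = 0, 1, 2 gives y = 6.291503, -2.000000, -4.291503.
λ_k = y_k + 1.000000 gives λ = 7.2915, -1.0000, -3.2915 (check: the sum is 3.0000 = tr M).

Hence λ_max = 7.2915 and λ_min = -3.2915.


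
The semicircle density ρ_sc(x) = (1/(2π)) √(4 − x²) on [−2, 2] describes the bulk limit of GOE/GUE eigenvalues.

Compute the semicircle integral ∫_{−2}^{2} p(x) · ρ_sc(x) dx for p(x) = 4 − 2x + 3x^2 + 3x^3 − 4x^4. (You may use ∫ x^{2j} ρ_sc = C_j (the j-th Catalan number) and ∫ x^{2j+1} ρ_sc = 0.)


Write p(x) = Σ a_i x^i, split into monomials and integrate each against ρ_sc separately.
Using ∫ x^{2j} ρ_sc = C_j = (1/(j+1)) C(2j, j) (Catalan numbers) and ∫ x^{2j+1} ρ_sc = 0 (odd monomials vanish by symmetry):
  i = 0 (even): a_0 · C_{0} = 4 · 1 = 4
  i = 1 (odd): ∫ x^1 ρ_sc = 0 (vanishes)
  i = 2 (even): a_2 · C_{1} = 3 · 1 = 3
  i = 3 (odd): ∫ x^3 ρ_sc = 0 (vanishes)
  i = 4 (even): a_4 · C_{2} = -4 · 2 = -8

Summing the contributions: ∫_{−2}^{2} p(x) ρ_sc(x) dx = 4 + 3 + (-8) = -1.


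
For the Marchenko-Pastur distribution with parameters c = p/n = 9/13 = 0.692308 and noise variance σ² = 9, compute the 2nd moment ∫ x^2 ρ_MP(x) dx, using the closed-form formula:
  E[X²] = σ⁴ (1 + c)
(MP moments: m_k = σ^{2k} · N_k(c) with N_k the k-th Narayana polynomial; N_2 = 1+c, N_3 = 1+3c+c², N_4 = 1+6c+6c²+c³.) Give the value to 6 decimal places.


E[X²] = σ⁴ (1 + c) (second MP moment). With σ² = 9 (so σ⁴ = 81) and c = 9/13 = 0.692308: E[X²] = 81 · (1 + 0.692308) = 81 · 1.692308.

So E[X^2] = 137.076923.


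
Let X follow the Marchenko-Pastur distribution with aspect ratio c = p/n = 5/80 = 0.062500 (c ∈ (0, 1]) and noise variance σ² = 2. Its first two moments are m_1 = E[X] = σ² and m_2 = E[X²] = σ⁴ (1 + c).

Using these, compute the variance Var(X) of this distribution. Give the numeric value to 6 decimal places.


m_1 = E[X] = σ² = 2, so m_1² = 4.
m_2 = E[X²] = σ⁴ (1 + c) = 4 · (1 + 0.062500) = 4 · 1.062500 = 4.250000.
(Note m_2 − m_1² simplifies to c · σ⁴ = 0.062500 · 4.)

Var(X) = m_2 − m_1² = 4.250000 − 4 = 0.250000.


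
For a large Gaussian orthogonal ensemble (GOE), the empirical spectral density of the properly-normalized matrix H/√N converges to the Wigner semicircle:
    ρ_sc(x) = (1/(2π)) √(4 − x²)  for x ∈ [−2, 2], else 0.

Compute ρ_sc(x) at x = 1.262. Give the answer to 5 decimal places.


ρ_sc(x) = (1/(2π)) √(4 − x²). With x = 1.262:
  4 − x² = 4 − (1.262)² = 4 − 1.592644 = 2.407356.
  √(4 − x²) = 1.551566.
  1/(2π) = 0.159155.
  ρ_sc(1.262) = 0.159155 · 1.551566 = 0.246939.

Rounded to 5 decimal places: ρ_sc(1.262) ≈ 0.24694.


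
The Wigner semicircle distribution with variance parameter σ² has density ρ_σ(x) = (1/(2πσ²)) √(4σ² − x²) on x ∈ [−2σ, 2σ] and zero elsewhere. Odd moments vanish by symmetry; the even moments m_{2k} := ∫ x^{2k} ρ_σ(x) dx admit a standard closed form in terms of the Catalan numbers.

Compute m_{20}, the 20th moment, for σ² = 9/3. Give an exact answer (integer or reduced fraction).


By the scaled semicircle moment identity, m_{2k} = σ^{2k} · C_k with k = 10.
C_10 = (1/(k+1)) · C(2k, k) = (1/11) · C(20, 10) = (1/11) · 184756 = 16796.
σ^{2k} = (σ²)^k = (9/3)^10 = 59049.

Therefore m_{20} = σ^{20} · C_10 = 59049 · 16796 = 991787004.


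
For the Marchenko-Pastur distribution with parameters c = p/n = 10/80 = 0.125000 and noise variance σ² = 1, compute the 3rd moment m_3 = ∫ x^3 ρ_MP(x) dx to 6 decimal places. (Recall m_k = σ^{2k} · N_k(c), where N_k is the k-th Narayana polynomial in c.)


E[X³] = σ⁶ (1 + 3c + c²) (third MP moment). With σ² = 1 (so σ⁶ = 1) and c = 10/80 = 0.125000: E[X³] = 1 · (1 + 3·0.125000 + (0.125000)²) = 1 · 1.390625.

So E[X^3] = 1.390625.


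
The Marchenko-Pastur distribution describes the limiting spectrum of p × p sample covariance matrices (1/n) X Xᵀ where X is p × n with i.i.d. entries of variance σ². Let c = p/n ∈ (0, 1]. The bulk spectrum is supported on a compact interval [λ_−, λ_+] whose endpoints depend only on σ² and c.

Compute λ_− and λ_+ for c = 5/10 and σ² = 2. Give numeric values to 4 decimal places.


c = 5/10 = 0.500000; √c = 0.707107.
λ_− = σ² (1 − √c)² = 2 · (1 − 0.707107)² = 2 · (0.292893)² = 0.171573.
λ_+ = σ² (1 + √c)² = 2 · (1 + 0.707107)² = 2 · (1.707107)² = 5.828427.

Rounded to 4 decimal places: λ_− ≈ 0.1716, λ_+ ≈ 5.8284.


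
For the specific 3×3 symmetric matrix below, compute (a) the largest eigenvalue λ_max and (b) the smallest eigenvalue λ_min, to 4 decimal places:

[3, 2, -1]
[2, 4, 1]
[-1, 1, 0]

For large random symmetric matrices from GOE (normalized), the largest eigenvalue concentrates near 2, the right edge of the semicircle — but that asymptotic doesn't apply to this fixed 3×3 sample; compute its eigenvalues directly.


Since M is real symmetric, all three eigenvalues are real; they are the roots of det(λI − M) = λ³ − (tr M) λ² + s λ − det M, where s is the sum of the principal 2×2 minors.
tr M = 3 + 4 + 0 = 7.
s = (3·4 − 2²) + (3·0 − (-1)²) + (4·0 − 1²) = 8 + (-1) + (-1) = 6.
det M (expand along row 1) = 3·(-1) − 2·1 + (-1)·6 = -11.
Characteristic polynomial: λ³ − 7λ² + 6λ + 11 = 0.
Substitute λ = y + (tr M)/3 = y + 2.333333 to remove the quadratic term: y³ + p·y + q = 0 with p = s − (tr M)²/3 = -10.333333 and q = −2(tr M)³/27 + (tr M)·s/3 − det M = -0.407407.
Three real roots ⇒ use the trigonometric (Viète) form: r = 2√(−p/3) = 3.711843, φ = arccos(3q/(p·r)) = arccos(0.031865) = 1.538925 rad.
y_k = r·cos(φ/3 − 2πk/3) for k = 0, 1, 2 gives y = 3.234085, -0.039432, -3.194653.
λ_k = y_k + 2.333333 gives λ = 5.5674, 2.2939, -0.8613 (check: the sum is 7.0000 = tr M).

Hence λ_max = 5.5674 and λ_min = -0.8613.


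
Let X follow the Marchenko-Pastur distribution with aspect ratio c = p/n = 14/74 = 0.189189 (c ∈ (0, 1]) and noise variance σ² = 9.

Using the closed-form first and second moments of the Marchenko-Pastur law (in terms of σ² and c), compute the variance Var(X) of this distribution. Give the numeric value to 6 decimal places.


Recall the MP moments m_1 = E[X] = σ² and m_2 = E[X²] = σ⁴ (1 + c).
m_1 = E[X] = σ² = 9, so m_1² = 81.
m_2 = E[X²] = σ⁴ (1 + c) = 81 · (1 + 0.189189) = 81 · 1.189189 = 96.324324.
(Note m_2 − m_1² simplifies to c · σ⁴ = 0.189189 · 81.)

Var(X) = m_2 − m_1² = 96.324324 − 81 = 15.324324.


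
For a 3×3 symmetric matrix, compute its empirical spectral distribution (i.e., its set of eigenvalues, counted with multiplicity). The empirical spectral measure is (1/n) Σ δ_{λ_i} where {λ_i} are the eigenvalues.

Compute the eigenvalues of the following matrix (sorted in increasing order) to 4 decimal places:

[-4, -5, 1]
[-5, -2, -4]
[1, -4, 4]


Since M is real symmetric, all three eigenvalues are real; they are the roots of det(λI − M) = λ³ − (tr M) λ² + s λ − det M, where s is the sum of the principal 2×2 minors.
tr M = -4 + (-2) + 4 = -2.
s = ((-4)·(-2) − (-5)²) + ((-4)·4 − 1²) + ((-2)·4 − (-4)²) = -17 + (-17) + (-24) = -58.
det M (expand along row 1) = (-4)·(-24) − (-5)·(-16) + 1·22 = 38.
Characteristic polynomial: λ³ + 2λ² − 58λ − 38 = 0.
Substitute λ = y + (tr M)/3 = y − 0.666667 to remove the quadratic term: y³ + p·y + q = 0 with p = s − (tr M)²/3 = -59.333333 and q = −2(tr M)³/27 + (tr M)·s/3 − det M = 1.259259.
Three real roots ⇒ use the trigonometric (Viète) form: r = 2√(−p/3) = 8.894443, φ = arccos(3q/(p·r)) = arccos(-0.007158) = 1.577955 rad.
y_k = r·cos(φ/3 − 2πk/3) for k = 0, 1, 2 gives y = 7.692180, 0.021224, -7.713403.
λ_k = y_k − 0.666667 gives λ = 7.0255, -0.6454, -8.3801 (check: the sum is -2.0000 = tr M).

Eigenvalues sorted in increasing order: [-8.3801, -0.6454, 7.0255].


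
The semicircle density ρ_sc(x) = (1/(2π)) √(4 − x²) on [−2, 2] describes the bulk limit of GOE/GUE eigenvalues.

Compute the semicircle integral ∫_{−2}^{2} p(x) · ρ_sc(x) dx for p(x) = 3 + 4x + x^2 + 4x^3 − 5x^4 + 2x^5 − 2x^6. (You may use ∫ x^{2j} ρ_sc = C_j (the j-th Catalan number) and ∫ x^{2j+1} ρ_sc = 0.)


Write p(x) = Σ a_i x^i, split into monomials and integrate each against ρ_sc separately.
Using ∫ x^{2j} ρ_sc = C_j = (1/(j+1)) C(2j, j) (Catalan numbers) and ∫ x^{2j+1} ρ_sc = 0 (odd monomials vanish by symmetry):
  i = 0 (even): a_0 · C_{0} = 3 · 1 = 3
  i = 1 (odd): ∫ x^1 ρ_sc = 0 (vanishes)
  i = 2 (even): a_2 · C_{1} = 1 · 1 = 1
  i = 3 (odd): ∫ x^3 ρ_sc = 0 (vanishes)
  i = 4 (even): a_4 · C_{2} = -5 · 2 = -10
  i = 5 (odd): ∫ x^5 ρ_sc = 0 (vanishes)
  i = 6 (even): a_6 · C_{3} = -2 · 5 = -10

Summing the contributions: ∫_{−2}^{2} p(x) ρ_sc(x) dx = 3 + 1 + (-10) + (-10) = -16.
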